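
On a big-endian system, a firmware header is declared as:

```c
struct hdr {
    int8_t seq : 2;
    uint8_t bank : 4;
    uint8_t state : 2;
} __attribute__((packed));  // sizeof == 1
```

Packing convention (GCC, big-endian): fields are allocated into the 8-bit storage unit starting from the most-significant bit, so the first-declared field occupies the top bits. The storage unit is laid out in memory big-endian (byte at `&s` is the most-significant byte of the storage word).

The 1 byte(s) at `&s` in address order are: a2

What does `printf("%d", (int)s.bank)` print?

8

[0]=0xa2 (big-endian) → word 0xa2
seq:2 @ bit 6 → (0xa2>>6)&0x3 = 0x2
bank:4 @ bit 2 → (0xa2>>2)&0xf = 0x8  ←
state:2 @ bit 0 → (0xa2>>0)&0x3 = 0x2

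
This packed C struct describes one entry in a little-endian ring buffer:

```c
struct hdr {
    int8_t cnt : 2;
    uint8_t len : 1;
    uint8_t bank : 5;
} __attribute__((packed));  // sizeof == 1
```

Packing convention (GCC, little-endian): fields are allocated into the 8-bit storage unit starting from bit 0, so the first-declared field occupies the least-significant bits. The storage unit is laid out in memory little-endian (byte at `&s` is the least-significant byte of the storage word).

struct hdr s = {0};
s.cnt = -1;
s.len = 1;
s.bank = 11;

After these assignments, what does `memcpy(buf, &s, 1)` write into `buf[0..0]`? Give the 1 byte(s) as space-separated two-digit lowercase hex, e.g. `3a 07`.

5f

cnt:2 = -1 → 0x3 << 0 → word 0x03
len:1 = 1 → 0x1 << 2 → word 0x07
bank:5 = 11 → 0xb << 3 → word 0x5f
word = 0x5f → little-endian bytes:
  [0]=0x5f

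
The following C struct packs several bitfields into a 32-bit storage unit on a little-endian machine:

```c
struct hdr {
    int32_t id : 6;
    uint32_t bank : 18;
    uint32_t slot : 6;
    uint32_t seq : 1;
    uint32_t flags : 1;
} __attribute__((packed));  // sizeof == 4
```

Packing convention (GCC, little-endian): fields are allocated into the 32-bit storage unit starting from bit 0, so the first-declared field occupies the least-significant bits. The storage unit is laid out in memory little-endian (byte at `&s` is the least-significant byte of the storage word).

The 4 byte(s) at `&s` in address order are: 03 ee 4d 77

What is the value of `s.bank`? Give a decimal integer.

[0]=0x03 [1]=0xee [2]=0x4d [3]=0x77 (little-endian) → word 0x774dee03
id:6 @ bit 0 → (0x774dee03>>0)&0x3f = 0x3
bank:18 @ bit 6 → (0x774dee03>>6)&0x3ffff = 0x137b8  ←
slot:6 @ bit 24 → (0x774dee03>>24)&0x3f = 0x37
seq:1 @ bit 30 → (0x774dee03>>30)&0x1 = 0x1
flags:1 @ bit 31 → (0x774dee03>>31)&0x1 = 0x0

79800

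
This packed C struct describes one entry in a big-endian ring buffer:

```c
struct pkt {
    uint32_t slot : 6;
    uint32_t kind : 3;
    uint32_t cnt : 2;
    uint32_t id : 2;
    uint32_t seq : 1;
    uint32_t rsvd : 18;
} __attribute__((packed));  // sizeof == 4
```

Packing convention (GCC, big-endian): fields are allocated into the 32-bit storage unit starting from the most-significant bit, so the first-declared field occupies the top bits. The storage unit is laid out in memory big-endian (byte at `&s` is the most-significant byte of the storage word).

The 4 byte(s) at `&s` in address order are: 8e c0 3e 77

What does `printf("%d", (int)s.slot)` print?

[0]=0x8e [1]=0xc0 [2]=0x3e [3]=0x77 (big-endian) → word 0x8ec03e77
slot [26+:6] = (word>>26) & 0x3f = 35  ←
kind [23+:3] = (word>>23) & 0x7 = 5
cnt [21+:2] = (word>>21) & 0x3 = 2
id [19+:2] = (word>>19) & 0x3 = 0
seq [18+:1] = (word>>18) & 0x1 = 0
rsvd [0+:18] = (word>>0) & 0x3ffff = 15991

35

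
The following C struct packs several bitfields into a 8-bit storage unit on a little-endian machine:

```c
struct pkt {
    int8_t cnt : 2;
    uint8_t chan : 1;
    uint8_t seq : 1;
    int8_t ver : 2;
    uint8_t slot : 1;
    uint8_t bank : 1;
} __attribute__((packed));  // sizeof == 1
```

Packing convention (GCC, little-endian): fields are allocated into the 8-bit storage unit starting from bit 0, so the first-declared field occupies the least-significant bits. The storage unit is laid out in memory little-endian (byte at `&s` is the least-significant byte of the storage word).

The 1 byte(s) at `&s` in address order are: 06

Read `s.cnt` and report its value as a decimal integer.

[0]=0x06 (little-endian) → word 0x06
cnt [0+:2] = (word>>0) & 0x3 = 2  ←
chan [2+:1] = (word>>2) & 0x1 = 1
seq [3+:1] = (word>>3) & 0x1 = 0
ver [4+:2] = (word>>4) & 0x3 = 0
slot [6+:1] = (word>>6) & 0x1 = 0
bank [7+:1] = (word>>7) & 0x1 = 0
cnt signed 2b, MSB=1: 2 - 4 = -2

-2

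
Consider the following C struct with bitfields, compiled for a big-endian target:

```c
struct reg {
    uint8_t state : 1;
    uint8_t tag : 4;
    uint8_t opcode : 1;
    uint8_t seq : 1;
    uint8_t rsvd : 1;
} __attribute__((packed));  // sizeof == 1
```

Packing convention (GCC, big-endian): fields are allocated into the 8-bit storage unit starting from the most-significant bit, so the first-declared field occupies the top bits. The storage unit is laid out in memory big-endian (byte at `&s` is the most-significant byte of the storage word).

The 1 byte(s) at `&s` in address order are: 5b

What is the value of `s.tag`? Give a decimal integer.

11

[0]=0x5b (big-endian) → word 0x5b
state [7+:1] = (word>>7) & 0x1 = 0
tag [3+:4] = (word>>3) & 0xf = 11  ←
opcode [2+:1] = (word>>2) & 0x1 = 0
seq [1+:1] = (word>>1) & 0x1 = 1
rsvd [0+:1] = (word>>0) & 0x1 = 1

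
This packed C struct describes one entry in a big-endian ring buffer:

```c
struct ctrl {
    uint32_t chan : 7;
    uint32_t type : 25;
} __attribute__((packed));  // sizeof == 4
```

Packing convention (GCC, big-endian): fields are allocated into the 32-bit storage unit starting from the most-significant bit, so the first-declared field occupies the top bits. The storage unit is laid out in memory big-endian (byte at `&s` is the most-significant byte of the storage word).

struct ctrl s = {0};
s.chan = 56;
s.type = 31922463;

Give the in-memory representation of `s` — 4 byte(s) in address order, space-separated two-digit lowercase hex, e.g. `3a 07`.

71 e7 19 1f

[25+:7] chan=56 & 0x7f = 0x38; word=0x70000000
[0+:25] type=31922463 & 0x1ffffff = 0x1e7191f; word=0x71e7191f
word = 0x71e7191f → big-endian bytes:
  [0]=0x71  [1]=0xe7  [2]=0x19  [3]=0x1f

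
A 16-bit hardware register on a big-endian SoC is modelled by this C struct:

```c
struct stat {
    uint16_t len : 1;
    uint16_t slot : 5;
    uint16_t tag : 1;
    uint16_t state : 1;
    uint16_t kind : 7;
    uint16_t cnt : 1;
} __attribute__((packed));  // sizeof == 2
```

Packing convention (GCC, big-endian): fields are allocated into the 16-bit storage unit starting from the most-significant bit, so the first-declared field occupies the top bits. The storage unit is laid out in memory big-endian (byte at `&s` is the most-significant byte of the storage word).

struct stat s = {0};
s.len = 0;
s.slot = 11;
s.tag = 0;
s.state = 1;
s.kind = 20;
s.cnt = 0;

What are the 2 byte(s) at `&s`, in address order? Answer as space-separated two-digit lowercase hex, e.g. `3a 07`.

2d 28

len (1b) val=0 bits=0x0 at bit 15: 0x0000
slot (5b) val=11 bits=0xb at bit 10: 0x2c00
tag (1b) val=0 bits=0x0 at bit 9: 0x2c00
state (1b) val=1 bits=0x1 at bit 8: 0x2d00
kind (7b) val=20 bits=0x14 at bit 1: 0x2d28
cnt (1b) val=0 bits=0x0 at bit 0: 0x2d28
word = 0x2d28 → big-endian bytes:
  [0]=0x2d  [1]=0x28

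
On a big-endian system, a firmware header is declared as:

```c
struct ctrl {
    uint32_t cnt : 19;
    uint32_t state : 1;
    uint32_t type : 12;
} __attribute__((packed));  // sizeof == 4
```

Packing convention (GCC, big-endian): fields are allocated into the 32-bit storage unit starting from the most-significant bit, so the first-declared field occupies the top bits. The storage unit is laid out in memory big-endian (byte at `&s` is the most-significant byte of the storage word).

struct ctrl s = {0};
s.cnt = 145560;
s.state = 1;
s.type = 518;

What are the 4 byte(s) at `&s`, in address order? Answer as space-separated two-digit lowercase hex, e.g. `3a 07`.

47 13 12 06

cnt (19b) val=145560 bits=0x23898 at bit 13: 0x47130000
state (1b) val=1 bits=0x1 at bit 12: 0x47131000
type (12b) val=518 bits=0x206 at bit 0: 0x47131206
word = 0x47131206 → big-endian bytes:
  [0]=0x47  [1]=0x13  [2]=0x12  [3]=0x06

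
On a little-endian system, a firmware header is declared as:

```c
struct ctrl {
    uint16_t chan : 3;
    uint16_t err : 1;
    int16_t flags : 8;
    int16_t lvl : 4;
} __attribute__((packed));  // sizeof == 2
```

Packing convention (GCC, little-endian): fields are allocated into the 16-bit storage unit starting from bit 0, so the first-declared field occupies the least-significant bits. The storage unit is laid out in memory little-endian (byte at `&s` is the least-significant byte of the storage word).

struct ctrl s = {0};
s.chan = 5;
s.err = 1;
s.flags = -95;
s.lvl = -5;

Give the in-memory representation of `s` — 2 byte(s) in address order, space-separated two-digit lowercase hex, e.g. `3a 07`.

1d ba

[0+:3] chan=5 & 0x7 = 0x5; word=0x0005
[3+:1] err=1 & 0x1 = 0x1; word=0x000d
[4+:8] flags=-95 & 0xff = 0xa1; word=0x0a1d
[12+:4] lvl=-5 & 0xf = 0xb; word=0xba1d
word = 0xba1d → little-endian bytes:
  [0]=0x1d  [1]=0xba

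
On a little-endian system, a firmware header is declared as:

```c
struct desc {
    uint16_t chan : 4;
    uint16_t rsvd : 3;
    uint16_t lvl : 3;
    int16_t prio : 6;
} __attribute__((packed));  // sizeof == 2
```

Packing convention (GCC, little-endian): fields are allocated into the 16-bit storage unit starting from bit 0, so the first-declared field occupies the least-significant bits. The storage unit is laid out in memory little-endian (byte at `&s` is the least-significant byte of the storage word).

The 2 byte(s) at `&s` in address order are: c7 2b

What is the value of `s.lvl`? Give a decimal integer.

[0]=0xc7 [1]=0x2b (little-endian) → word 0x2bc7
chan [0+:4] = (word>>0) & 0xf = 7
rsvd [4+:3] = (word>>4) & 0x7 = 4
lvl [7+:3] = (word>>7) & 0x7 = 7  ←
prio [10+:6] = (word>>10) & 0x3f = 10

7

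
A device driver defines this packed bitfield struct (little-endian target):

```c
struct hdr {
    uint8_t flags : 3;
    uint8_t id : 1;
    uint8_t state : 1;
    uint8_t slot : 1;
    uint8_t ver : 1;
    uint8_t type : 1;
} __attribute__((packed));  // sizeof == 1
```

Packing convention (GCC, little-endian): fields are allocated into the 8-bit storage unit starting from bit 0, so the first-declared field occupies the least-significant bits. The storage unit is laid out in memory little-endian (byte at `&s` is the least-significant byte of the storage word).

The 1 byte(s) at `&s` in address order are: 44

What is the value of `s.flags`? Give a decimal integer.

4

[0]=0x44 (little-endian) → word 0x44
flags [0+:3] = (word>>0) & 0x7 = 4  ←
id [3+:1] = (word>>3) & 0x1 = 0
state [4+:1] = (word>>4) & 0x1 = 0
slot [5+:1] = (word>>5) & 0x1 = 0
ver [6+:1] = (word>>6) & 0x1 = 1
type [7+:1] = (word>>7) & 0x1 = 0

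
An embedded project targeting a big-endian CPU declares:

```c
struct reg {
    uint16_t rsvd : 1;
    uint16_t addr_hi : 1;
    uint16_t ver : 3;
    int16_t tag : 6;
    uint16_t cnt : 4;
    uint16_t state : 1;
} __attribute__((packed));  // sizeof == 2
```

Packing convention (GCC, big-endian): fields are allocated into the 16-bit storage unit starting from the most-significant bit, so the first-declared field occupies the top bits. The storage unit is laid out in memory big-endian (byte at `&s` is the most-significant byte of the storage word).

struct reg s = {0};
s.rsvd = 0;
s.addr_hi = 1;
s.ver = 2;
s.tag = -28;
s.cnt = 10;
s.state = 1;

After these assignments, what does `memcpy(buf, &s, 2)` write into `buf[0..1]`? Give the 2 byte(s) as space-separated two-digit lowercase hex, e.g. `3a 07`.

[15+:1] rsvd=0 & 0x1 = 0x0; word=0x0000
[14+:1] addr_hi=1 & 0x1 = 0x1; word=0x4000
[11+:3] ver=2 & 0x7 = 0x2; word=0x5000
[5+:6] tag=-28 & 0x3f = 0x24; word=0x5480
[1+:4] cnt=10 & 0xf = 0xa; word=0x5494
[0+:1] state=1 & 0x1 = 0x1; word=0x5495
word = 0x5495 → big-endian bytes:
  [0]=0x54  [1]=0x95

54 95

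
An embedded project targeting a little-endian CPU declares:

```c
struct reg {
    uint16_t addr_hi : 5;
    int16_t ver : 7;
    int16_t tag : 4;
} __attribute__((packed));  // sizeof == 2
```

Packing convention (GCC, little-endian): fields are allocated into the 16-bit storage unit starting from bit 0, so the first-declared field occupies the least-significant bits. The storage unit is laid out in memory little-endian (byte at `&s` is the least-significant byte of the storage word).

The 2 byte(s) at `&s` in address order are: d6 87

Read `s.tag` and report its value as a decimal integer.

-8

[0]=0xd6 [1]=0x87 (little-endian) → word 0x87d6
addr_hi [0+:5] = (word>>0) & 0x1f = 22
ver [5+:7] = (word>>5) & 0x7f = 62
tag [12+:4] = (word>>12) & 0xf = 8  ←
tag signed 4b, MSB=1: 8 - 16 = -8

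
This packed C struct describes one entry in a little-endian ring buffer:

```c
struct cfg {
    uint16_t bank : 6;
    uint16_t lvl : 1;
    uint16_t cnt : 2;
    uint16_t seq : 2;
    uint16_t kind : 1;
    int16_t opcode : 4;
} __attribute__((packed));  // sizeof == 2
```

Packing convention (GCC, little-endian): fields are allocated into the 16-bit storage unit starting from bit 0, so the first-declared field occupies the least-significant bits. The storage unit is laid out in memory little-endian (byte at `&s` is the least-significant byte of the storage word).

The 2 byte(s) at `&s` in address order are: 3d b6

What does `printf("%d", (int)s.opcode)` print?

[0]=0x3d [1]=0xb6 (little-endian) → word 0xb63d
bank [0+:6] = (word>>0) & 0x3f = 61
lvl [6+:1] = (word>>6) & 0x1 = 0
cnt [7+:2] = (word>>7) & 0x3 = 0
seq [9+:2] = (word>>9) & 0x3 = 3
kind [11+:1] = (word>>11) & 0x1 = 0
opcode [12+:4] = (word>>12) & 0xf = 11  ←
opcode signed 4b, MSB=1: 11 - 16 = -5

-5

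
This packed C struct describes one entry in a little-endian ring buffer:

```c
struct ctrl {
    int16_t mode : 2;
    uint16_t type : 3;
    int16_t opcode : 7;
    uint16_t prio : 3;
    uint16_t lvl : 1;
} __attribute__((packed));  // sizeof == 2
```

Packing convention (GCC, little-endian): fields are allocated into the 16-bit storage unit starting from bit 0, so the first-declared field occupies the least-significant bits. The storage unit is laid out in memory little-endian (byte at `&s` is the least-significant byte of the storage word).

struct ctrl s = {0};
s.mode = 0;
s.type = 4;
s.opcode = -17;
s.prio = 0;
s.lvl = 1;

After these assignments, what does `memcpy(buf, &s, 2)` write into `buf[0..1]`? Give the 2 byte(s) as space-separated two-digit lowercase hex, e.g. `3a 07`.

mode:2 = 0 → 0x0 << 0 → word 0x0000
type:3 = 4 → 0x4 << 2 → word 0x0010
opcode:7 = -17 → 0x6f << 5 → word 0x0df0
prio:3 = 0 → 0x0 << 12 → word 0x0df0
lvl:1 = 1 → 0x1 << 15 → word 0x8df0
word = 0x8df0 → little-endian bytes:
  [0]=0xf0  [1]=0x8d

f0 8d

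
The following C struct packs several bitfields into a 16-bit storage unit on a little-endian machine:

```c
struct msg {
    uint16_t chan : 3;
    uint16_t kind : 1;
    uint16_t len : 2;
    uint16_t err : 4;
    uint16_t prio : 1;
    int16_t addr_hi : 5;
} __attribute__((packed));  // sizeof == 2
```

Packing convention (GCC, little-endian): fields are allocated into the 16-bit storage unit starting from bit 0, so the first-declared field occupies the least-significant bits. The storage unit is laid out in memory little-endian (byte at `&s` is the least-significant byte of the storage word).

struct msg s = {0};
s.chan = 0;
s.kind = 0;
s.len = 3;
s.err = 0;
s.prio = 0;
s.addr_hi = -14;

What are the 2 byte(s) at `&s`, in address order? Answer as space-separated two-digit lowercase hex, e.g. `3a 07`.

30 90

chan (3b) val=0 bits=0x0 at bit 0: 0x0000
kind (1b) val=0 bits=0x0 at bit 3: 0x0000
len (2b) val=3 bits=0x3 at bit 4: 0x0030
err (4b) val=0 bits=0x0 at bit 6: 0x0030
prio (1b) val=0 bits=0x0 at bit 10: 0x0030
addr_hi (5b) val=-14 bits=0x12 at bit 11: 0x9030
word = 0x9030 → little-endian bytes:
  [0]=0x30  [1]=0x90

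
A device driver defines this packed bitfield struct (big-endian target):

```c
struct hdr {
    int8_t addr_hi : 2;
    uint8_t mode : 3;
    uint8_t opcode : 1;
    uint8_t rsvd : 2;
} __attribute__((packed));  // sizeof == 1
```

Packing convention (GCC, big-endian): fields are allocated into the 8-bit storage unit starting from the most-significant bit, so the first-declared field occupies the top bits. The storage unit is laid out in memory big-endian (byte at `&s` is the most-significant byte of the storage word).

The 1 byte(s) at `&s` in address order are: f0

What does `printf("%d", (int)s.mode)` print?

6

[0]=0xf0 (big-endian) → word 0xf0
addr_hi [6+:2] = (word>>6) & 0x3 = 3
mode [3+:3] = (word>>3) & 0x7 = 6  ←
opcode [2+:1] = (word>>2) & 0x1 = 0
rsvd [0+:2] = (word>>0) & 0x3 = 0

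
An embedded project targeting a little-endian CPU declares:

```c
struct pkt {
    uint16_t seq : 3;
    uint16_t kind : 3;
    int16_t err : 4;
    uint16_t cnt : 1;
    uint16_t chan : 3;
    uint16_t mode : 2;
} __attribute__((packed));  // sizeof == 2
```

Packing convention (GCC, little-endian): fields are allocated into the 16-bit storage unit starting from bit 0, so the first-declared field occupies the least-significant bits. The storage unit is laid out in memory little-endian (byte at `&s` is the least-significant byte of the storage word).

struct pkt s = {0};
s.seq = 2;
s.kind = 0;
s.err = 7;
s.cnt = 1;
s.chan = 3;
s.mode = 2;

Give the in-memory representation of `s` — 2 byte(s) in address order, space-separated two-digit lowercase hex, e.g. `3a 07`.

seq:3 = 2 → 0x2 << 0 → word 0x0002
kind:3 = 0 → 0x0 << 3 → word 0x0002
err:4 = 7 → 0x7 << 6 → word 0x01c2
cnt:1 = 1 → 0x1 << 10 → word 0x05c2
chan:3 = 3 → 0x3 << 11 → word 0x1dc2
mode:2 = 2 → 0x2 << 14 → word 0x9dc2
word = 0x9dc2 → little-endian bytes:
  [0]=0xc2  [1]=0x9d

c2 9d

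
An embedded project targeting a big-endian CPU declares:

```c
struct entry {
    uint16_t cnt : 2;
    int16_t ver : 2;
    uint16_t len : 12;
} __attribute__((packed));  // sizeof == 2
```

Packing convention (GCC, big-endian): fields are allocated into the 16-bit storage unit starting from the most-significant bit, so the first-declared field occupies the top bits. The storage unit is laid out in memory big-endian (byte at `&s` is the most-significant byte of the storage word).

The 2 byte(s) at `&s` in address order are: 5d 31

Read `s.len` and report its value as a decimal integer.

3377

[0]=0x5d [1]=0x31 (big-endian) → word 0x5d31
cnt [14+:2] = (word>>14) & 0x3 = 1
ver [12+:2] = (word>>12) & 0x3 = 1
len [0+:12] = (word>>0) & 0xfff = 3377  ←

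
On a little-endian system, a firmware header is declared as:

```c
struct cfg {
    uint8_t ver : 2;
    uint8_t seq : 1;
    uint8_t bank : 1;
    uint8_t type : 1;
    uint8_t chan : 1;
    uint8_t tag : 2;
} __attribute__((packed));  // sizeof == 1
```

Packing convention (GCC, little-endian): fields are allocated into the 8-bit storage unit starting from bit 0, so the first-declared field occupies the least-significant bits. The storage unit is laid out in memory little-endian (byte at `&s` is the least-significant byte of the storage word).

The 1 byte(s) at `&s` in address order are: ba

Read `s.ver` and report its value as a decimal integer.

[0]=0xba (little-endian) → word 0xba
ver [0+:2] = (word>>0) & 0x3 = 2  ←
seq [2+:1] = (word>>2) & 0x1 = 0
bank [3+:1] = (word>>3) & 0x1 = 1
type [4+:1] = (word>>4) & 0x1 = 1
chan [5+:1] = (word>>5) & 0x1 = 1
tag [6+:2] = (word>>6) & 0x3 = 2

2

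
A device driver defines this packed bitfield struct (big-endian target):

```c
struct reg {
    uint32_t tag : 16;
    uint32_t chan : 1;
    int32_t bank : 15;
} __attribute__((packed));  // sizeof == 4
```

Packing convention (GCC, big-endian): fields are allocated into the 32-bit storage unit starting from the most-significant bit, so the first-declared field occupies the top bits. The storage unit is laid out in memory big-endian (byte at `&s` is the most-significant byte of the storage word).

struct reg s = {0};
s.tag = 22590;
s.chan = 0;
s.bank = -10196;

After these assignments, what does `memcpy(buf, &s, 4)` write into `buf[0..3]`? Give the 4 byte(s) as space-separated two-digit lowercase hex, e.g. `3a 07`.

58 3e 58 2c

tag (16b) val=22590 bits=0x583e at bit 16: 0x583e0000
chan (1b) val=0 bits=0x0 at bit 15: 0x583e0000
bank (15b) val=-10196 bits=0x582c at bit 0: 0x583e582c
word = 0x583e582c → big-endian bytes:
  [0]=0x58  [1]=0x3e  [2]=0x58  [3]=0x2c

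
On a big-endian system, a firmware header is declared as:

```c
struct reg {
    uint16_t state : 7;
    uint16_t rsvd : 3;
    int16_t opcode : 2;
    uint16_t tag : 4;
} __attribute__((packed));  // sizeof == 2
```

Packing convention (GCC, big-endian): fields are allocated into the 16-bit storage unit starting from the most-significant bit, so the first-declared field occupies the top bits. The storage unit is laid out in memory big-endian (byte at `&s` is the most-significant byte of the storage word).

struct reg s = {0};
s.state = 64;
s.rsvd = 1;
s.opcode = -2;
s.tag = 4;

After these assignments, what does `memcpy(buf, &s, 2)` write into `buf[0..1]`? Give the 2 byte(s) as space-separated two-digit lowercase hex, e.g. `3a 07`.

state:7 = 64 → 0x40 << 9 → word 0x8000
rsvd:3 = 1 → 0x1 << 6 → word 0x8040
opcode:2 = -2 → 0x2 << 4 → word 0x8060
tag:4 = 4 → 0x4 << 0 → word 0x8064
word = 0x8064 → big-endian bytes:
  [0]=0x80  [1]=0x64

80 64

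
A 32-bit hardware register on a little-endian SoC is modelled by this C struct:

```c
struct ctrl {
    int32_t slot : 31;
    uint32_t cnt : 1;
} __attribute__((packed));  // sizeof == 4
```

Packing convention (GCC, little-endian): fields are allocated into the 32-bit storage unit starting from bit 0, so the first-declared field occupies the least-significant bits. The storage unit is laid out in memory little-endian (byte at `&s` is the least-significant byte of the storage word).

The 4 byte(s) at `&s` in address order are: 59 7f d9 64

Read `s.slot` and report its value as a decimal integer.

-455508135

[0]=0x59 [1]=0x7f [2]=0xd9 [3]=0x64 (little-endian) → word 0x64d97f59
slot [0+:31] = (word>>0) & 0x7fffffff = 1691975513  ←
cnt [31+:1] = (word>>31) & 0x1 = 0
slot signed 31b, MSB=1: 1691975513 - 2147483648 = -455508135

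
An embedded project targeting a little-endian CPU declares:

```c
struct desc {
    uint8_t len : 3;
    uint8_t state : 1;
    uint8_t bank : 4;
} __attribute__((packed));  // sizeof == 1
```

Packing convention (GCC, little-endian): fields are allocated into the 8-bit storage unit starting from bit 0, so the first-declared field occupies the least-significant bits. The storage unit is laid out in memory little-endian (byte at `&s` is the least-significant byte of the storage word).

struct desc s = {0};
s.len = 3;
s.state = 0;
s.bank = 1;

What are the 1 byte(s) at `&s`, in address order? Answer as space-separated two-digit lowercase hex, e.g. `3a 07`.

len (3b) val=3 bits=0x3 at bit 0: 0x03
state (1b) val=0 bits=0x0 at bit 3: 0x03
bank (4b) val=1 bits=0x1 at bit 4: 0x13
word = 0x13 → little-endian bytes:
  [0]=0x13

13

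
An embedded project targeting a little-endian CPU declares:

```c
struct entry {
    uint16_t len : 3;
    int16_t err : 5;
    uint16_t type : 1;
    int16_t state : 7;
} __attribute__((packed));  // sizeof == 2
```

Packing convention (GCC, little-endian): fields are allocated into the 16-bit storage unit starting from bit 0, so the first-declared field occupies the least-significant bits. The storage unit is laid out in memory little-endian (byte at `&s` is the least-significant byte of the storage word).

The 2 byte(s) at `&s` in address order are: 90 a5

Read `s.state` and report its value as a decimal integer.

[0]=0x90 [1]=0xa5 (little-endian) → word 0xa590
len:3 @ bit 0 → (0xa590>>0)&0x7 = 0x0
err:5 @ bit 3 → (0xa590>>3)&0x1f = 0x12
type:1 @ bit 8 → (0xa590>>8)&0x1 = 0x1
state:7 @ bit 9 → (0xa590>>9)&0x7f = 0x52  ←
state signed 7b, MSB=1: 82 - 128 = -46

-46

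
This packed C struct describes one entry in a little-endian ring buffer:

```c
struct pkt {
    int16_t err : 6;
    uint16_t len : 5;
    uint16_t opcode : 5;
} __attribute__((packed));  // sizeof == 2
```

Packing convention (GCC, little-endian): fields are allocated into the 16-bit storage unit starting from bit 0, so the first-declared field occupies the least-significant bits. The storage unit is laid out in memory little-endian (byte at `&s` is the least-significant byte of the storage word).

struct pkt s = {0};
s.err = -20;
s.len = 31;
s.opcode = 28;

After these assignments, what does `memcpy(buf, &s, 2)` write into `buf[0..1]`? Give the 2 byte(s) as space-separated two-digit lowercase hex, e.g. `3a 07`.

ec e7

err:6 = -20 → 0x2c << 0 → word 0x002c
len:5 = 31 → 0x1f << 6 → word 0x07ec
opcode:5 = 28 → 0x1c << 11 → word 0xe7ec
word = 0xe7ec → little-endian bytes:
  [0]=0xec  [1]=0xe7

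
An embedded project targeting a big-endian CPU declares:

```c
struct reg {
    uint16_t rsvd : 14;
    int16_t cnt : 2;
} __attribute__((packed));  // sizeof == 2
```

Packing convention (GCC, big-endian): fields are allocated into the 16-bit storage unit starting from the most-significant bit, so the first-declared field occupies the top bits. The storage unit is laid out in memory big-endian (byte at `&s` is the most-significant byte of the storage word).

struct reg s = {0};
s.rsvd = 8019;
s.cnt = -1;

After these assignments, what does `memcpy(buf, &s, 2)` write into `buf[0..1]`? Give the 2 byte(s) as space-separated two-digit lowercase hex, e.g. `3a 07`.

[2+:14] rsvd=8019 & 0x3fff = 0x1f53; word=0x7d4c
[0+:2] cnt=-1 & 0x3 = 0x3; word=0x7d4f
word = 0x7d4f → big-endian bytes:
  [0]=0x7d  [1]=0x4f

7d 4f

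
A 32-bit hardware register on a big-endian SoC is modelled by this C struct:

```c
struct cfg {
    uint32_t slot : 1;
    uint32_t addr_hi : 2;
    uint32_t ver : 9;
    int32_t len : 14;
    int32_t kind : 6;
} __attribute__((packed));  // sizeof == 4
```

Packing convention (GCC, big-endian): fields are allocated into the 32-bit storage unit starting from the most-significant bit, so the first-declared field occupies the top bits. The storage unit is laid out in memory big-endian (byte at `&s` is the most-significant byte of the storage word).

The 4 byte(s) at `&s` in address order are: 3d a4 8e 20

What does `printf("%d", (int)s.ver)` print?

[0]=0x3d [1]=0xa4 [2]=0x8e [3]=0x20 (big-endian) → word 0x3da48e20
slot:1 @ bit 31 → (0x3da48e20>>31)&0x1 = 0x0
addr_hi:2 @ bit 29 → (0x3da48e20>>29)&0x3 = 0x1
ver:9 @ bit 20 → (0x3da48e20>>20)&0x1ff = 0x1da  ←
len:14 @ bit 6 → (0x3da48e20>>6)&0x3fff = 0x1238
kind:6 @ bit 0 → (0x3da48e20>>0)&0x3f = 0x20

474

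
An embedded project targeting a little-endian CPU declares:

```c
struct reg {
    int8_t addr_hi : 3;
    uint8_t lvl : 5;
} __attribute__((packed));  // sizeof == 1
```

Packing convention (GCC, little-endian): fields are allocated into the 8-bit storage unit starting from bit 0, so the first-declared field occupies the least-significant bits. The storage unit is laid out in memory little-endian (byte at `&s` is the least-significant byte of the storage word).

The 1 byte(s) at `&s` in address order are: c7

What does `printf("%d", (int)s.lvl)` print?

[0]=0xc7 (little-endian) → word 0xc7
addr_hi [0+:3] = (word>>0) & 0x7 = 7
lvl [3+:5] = (word>>3) & 0x1f = 24  ←

24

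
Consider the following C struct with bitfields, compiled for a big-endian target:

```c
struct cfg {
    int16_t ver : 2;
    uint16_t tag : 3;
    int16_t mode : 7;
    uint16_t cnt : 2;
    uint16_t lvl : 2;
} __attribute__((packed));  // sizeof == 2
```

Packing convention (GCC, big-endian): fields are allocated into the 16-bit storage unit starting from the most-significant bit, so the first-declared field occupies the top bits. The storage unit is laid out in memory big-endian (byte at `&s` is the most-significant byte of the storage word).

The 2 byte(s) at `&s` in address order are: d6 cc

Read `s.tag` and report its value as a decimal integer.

2

[0]=0xd6 [1]=0xcc (big-endian) → word 0xd6cc
ver [14+:2] = (word>>14) & 0x3 = 3
tag [11+:3] = (word>>11) & 0x7 = 2  ←
mode [4+:7] = (word>>4) & 0x7f = 108
cnt [2+:2] = (word>>2) & 0x3 = 3
lvl [0+:2] = (word>>0) & 0x3 = 0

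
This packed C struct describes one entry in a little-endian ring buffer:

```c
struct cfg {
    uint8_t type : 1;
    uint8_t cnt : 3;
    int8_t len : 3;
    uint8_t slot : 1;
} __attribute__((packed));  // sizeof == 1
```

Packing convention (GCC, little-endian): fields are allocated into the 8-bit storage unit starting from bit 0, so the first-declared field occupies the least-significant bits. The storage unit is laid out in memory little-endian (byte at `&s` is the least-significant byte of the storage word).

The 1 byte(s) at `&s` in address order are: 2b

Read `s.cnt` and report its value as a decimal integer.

[0]=0x2b (little-endian) → word 0x2b
type:1 @ bit 0 → (0x2b>>0)&0x1 = 0x1
cnt:3 @ bit 1 → (0x2b>>1)&0x7 = 0x5  ←
len:3 @ bit 4 → (0x2b>>4)&0x7 = 0x2
slot:1 @ bit 7 → (0x2b>>7)&0x1 = 0x0

5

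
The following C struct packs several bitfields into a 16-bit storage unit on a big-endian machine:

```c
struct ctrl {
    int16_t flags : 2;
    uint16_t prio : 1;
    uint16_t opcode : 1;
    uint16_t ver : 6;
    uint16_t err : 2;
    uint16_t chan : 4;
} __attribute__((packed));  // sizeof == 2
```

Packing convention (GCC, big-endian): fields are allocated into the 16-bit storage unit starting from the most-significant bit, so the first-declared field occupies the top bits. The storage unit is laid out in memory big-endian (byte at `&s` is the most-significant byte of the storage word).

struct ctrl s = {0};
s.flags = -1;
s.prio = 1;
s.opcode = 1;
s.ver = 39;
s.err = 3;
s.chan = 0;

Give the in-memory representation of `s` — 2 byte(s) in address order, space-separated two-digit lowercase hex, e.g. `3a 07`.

f9 f0

flags:2 = -1 → 0x3 << 14 → word 0xc000
prio:1 = 1 → 0x1 << 13 → word 0xe000
opcode:1 = 1 → 0x1 << 12 → word 0xf000
ver:6 = 39 → 0x27 << 6 → word 0xf9c0
err:2 = 3 → 0x3 << 4 → word 0xf9f0
chan:4 = 0 → 0x0 << 0 → word 0xf9f0
word = 0xf9f0 → big-endian bytes:
  [0]=0xf9  [1]=0xf0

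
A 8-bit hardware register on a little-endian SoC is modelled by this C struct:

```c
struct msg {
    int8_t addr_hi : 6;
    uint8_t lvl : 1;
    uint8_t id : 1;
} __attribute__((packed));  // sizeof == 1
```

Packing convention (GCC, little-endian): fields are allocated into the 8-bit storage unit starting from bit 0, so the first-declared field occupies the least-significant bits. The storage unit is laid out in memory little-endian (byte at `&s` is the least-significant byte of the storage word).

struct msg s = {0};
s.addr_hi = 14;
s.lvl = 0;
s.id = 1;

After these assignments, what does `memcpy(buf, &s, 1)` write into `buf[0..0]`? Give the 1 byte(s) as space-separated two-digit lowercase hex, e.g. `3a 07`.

addr_hi:6 = 14 → 0xe << 0 → word 0x0e
lvl:1 = 0 → 0x0 << 6 → word 0x0e
id:1 = 1 → 0x1 << 7 → word 0x8e
word = 0x8e → little-endian bytes:
  [0]=0x8e

8e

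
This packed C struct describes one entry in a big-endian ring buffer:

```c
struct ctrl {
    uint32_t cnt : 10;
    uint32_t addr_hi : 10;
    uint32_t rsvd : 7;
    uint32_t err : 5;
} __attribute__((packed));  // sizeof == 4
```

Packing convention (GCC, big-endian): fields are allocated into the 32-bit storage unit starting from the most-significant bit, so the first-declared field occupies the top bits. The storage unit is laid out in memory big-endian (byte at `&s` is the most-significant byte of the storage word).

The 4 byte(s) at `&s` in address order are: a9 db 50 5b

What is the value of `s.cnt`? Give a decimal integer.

[0]=0xa9 [1]=0xdb [2]=0x50 [3]=0x5b (big-endian) → word 0xa9db505b
cnt [22+:10] = (word>>22) & 0x3ff = 679  ←
addr_hi [12+:10] = (word>>12) & 0x3ff = 437
rsvd [5+:7] = (word>>5) & 0x7f = 2
err [0+:5] = (word>>0) & 0x1f = 27

679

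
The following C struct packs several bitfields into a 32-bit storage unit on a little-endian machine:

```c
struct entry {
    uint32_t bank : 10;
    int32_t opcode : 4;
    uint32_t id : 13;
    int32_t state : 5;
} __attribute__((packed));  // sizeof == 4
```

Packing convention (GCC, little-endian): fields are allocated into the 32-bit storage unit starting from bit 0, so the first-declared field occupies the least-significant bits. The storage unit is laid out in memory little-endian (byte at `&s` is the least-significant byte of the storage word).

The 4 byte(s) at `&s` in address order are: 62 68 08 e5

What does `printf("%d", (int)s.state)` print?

[0]=0x62 [1]=0x68 [2]=0x08 [3]=0xe5 (little-endian) → word 0xe5086862
bank:10 @ bit 0 → (0xe5086862>>0)&0x3ff = 0x62
opcode:4 @ bit 10 → (0xe5086862>>10)&0xf = 0xa
id:13 @ bit 14 → (0xe5086862>>14)&0x1fff = 0x1421
state:5 @ bit 27 → (0xe5086862>>27)&0x1f = 0x1c  ←
state signed 5b, MSB=1: 28 - 32 = -4

-4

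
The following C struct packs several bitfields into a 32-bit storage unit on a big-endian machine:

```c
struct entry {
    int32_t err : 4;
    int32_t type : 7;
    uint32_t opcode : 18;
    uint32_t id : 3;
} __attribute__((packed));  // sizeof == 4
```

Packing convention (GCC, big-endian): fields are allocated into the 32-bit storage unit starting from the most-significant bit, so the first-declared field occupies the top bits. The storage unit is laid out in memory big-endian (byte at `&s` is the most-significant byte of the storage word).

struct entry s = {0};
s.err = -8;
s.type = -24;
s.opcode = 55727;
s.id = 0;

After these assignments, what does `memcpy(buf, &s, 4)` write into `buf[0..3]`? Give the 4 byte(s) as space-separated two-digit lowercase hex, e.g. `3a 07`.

8d 06 cd 78

err:4 = -8 → 0x8 << 28 → word 0x80000000
type:7 = -24 → 0x68 << 21 → word 0x8d000000
opcode:18 = 55727 → 0xd9af << 3 → word 0x8d06cd78
id:3 = 0 → 0x0 << 0 → word 0x8d06cd78
word = 0x8d06cd78 → big-endian bytes:
  [0]=0x8d  [1]=0x06  [2]=0xcd  [3]=0x78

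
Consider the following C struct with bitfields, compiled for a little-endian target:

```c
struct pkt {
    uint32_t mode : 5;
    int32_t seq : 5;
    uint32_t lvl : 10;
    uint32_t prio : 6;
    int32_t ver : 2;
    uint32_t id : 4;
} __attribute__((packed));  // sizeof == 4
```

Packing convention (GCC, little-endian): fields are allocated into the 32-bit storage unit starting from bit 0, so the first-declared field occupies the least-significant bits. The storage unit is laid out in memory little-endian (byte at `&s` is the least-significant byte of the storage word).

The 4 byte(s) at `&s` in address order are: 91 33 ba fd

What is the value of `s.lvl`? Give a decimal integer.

[0]=0x91 [1]=0x33 [2]=0xba [3]=0xfd (little-endian) → word 0xfdba3391
mode:5 @ bit 0 → (0xfdba3391>>0)&0x1f = 0x11
seq:5 @ bit 5 → (0xfdba3391>>5)&0x1f = 0x1c
lvl:10 @ bit 10 → (0xfdba3391>>10)&0x3ff = 0x28c  ←
prio:6 @ bit 20 → (0xfdba3391>>20)&0x3f = 0x1b
ver:2 @ bit 26 → (0xfdba3391>>26)&0x3 = 0x3
id:4 @ bit 28 → (0xfdba3391>>28)&0xf = 0xf

652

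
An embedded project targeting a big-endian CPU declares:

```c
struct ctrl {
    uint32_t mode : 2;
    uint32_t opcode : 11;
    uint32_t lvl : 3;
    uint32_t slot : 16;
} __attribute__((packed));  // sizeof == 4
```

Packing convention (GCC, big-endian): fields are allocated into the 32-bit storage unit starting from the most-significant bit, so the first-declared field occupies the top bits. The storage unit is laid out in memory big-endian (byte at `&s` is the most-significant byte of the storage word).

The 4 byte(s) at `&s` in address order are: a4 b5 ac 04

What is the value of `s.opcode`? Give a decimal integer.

[0]=0xa4 [1]=0xb5 [2]=0xac [3]=0x04 (big-endian) → word 0xa4b5ac04
mode:2 @ bit 30 → (0xa4b5ac04>>30)&0x3 = 0x2
opcode:11 @ bit 19 → (0xa4b5ac04>>19)&0x7ff = 0x496  ←
lvl:3 @ bit 16 → (0xa4b5ac04>>16)&0x7 = 0x5
slot:16 @ bit 0 → (0xa4b5ac04>>0)&0xffff = 0xac04

1174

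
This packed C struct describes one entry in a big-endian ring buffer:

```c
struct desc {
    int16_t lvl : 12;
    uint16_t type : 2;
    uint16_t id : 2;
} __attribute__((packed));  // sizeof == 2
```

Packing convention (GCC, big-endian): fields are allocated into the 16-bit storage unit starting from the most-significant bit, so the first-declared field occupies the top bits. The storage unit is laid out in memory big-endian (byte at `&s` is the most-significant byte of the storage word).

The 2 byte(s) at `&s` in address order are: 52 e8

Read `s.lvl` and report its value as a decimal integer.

1326

[0]=0x52 [1]=0xe8 (big-endian) → word 0x52e8
lvl:12 @ bit 4 → (0x52e8>>4)&0xfff = 0x52e  ←
type:2 @ bit 2 → (0x52e8>>2)&0x3 = 0x2
id:2 @ bit 0 → (0x52e8>>0)&0x3 = 0x0
lvl signed 12b, MSB=0: value = 1326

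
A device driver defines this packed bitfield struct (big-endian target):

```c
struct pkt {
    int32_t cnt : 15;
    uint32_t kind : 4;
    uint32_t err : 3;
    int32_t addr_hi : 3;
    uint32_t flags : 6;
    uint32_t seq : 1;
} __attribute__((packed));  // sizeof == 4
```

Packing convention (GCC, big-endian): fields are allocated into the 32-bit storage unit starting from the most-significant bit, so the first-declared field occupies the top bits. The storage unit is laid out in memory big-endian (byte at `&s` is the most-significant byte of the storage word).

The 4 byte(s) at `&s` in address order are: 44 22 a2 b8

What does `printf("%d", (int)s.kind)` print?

5

[0]=0x44 [1]=0x22 [2]=0xa2 [3]=0xb8 (big-endian) → word 0x4422a2b8
cnt [17+:15] = (word>>17) & 0x7fff = 8721
kind [13+:4] = (word>>13) & 0xf = 5  ←
err [10+:3] = (word>>10) & 0x7 = 0
addr_hi [7+:3] = (word>>7) & 0x7 = 5
flags [1+:6] = (word>>1) & 0x3f = 28
seq [0+:1] = (word>>0) & 0x1 = 0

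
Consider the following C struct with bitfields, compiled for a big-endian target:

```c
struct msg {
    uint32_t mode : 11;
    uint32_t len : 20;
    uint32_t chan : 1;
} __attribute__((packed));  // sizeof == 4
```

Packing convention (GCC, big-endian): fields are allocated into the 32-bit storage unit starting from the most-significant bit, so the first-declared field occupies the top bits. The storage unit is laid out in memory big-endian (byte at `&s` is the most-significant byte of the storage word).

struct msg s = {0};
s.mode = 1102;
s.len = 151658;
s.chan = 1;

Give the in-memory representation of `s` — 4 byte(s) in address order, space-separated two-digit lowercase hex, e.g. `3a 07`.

89 c4 a0 d5

mode:11 = 1102 → 0x44e << 21 → word 0x89c00000
len:20 = 151658 → 0x2506a << 1 → word 0x89c4a0d4
chan:1 = 1 → 0x1 << 0 → word 0x89c4a0d5
word = 0x89c4a0d5 → big-endian bytes:
  [0]=0x89  [1]=0xc4  [2]=0xa0  [3]=0xd5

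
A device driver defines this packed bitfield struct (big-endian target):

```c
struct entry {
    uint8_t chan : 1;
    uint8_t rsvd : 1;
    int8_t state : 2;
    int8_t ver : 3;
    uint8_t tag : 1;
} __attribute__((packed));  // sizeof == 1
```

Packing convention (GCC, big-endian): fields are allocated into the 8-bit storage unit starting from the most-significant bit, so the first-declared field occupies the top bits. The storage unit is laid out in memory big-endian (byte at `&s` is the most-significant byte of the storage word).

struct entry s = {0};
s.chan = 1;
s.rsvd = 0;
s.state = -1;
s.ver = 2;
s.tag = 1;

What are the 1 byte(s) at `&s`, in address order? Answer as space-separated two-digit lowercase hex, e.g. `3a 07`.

chan:1 = 1 → 0x1 << 7 → word 0x80
rsvd:1 = 0 → 0x0 << 6 → word 0x80
state:2 = -1 → 0x3 << 4 → word 0xb0
ver:3 = 2 → 0x2 << 1 → word 0xb4
tag:1 = 1 → 0x1 << 0 → word 0xb5
word = 0xb5 → big-endian bytes:
  [0]=0xb5

b5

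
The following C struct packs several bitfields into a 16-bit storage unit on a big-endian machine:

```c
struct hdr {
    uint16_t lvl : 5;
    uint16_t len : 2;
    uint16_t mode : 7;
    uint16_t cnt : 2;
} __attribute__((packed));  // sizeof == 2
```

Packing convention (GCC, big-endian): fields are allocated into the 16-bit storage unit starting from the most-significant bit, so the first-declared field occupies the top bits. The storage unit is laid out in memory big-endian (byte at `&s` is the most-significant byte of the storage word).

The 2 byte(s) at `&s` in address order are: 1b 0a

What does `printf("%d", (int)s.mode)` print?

[0]=0x1b [1]=0x0a (big-endian) → word 0x1b0a
lvl [11+:5] = (word>>11) & 0x1f = 3
len [9+:2] = (word>>9) & 0x3 = 1
mode [2+:7] = (word>>2) & 0x7f = 66  ←
cnt [0+:2] = (word>>0) & 0x3 = 2

66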